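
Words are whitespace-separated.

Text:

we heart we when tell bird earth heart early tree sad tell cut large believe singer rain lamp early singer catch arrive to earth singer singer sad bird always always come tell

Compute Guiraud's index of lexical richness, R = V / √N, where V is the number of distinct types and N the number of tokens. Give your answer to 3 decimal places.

3.536

N = 32, V = 20.
√N = 5.656854
R = 20 / 5.656854 = 3.536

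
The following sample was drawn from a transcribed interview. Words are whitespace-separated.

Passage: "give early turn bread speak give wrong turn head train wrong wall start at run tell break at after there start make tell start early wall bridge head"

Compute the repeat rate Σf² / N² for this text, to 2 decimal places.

Frequencies: start:3, give:2, early:2, turn:2, wrong:2, head:2, wall:2, at:2, tell:2, bread:1, speak:1, train:1, run:1, break:1, after:1, there:1, make:1, bridge:1
Σf² = 50; N² = 784
Repeat rate = 50 / 784 = 0.06

0.06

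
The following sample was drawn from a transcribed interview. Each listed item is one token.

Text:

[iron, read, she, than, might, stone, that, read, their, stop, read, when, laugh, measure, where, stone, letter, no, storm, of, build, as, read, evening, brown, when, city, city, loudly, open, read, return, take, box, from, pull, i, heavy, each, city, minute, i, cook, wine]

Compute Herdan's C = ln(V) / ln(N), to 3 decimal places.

0.940

N = 44, V = 35.
ln(V) = 3.555348, ln(N) = 3.784190
C = 3.555348 / 3.784190 = 0.940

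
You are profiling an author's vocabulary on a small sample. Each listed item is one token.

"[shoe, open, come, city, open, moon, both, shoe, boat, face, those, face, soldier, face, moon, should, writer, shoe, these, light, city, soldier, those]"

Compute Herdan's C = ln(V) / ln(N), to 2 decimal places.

N = 23, V = 14.
ln(V) = 2.639057, ln(N) = 3.135494
C = 2.639057 / 3.135494 = 0.84

0.84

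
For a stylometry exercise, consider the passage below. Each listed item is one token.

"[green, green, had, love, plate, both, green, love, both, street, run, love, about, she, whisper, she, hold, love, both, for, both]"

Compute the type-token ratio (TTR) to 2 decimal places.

0.57

N = 21 tokens, V = 12 types.
TTR = V / N = 12 / 21 = 0.57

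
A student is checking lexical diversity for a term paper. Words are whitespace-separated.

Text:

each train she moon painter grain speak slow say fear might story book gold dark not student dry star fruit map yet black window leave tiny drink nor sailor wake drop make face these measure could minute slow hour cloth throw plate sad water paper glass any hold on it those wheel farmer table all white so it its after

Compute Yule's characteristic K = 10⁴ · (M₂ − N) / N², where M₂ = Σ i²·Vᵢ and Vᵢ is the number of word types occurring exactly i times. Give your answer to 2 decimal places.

11.11

Frequencies: slow:2, it:2, each:1, train:1, she:1, moon:1, painter:1, grain:1, speak:1, say:1, fear:1, might:1, story:1, book:1, gold:1, dark:1, not:1, student:1, dry:1, star:1, … (38 more, each freq 1)
N = 60. Frequency spectrum: V_1=56, V_2=2
M₂ = 1²·56 + 2²·2 = 64
K = 10000 × (64 − 60) / 60² = 11.11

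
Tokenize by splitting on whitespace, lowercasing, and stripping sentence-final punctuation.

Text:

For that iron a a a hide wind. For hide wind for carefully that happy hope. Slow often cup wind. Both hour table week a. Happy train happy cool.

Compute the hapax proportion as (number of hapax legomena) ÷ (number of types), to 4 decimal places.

Frequencies: a:4, for:3, wind:3, happy:3, that:2, hide:2, iron:1, carefully:1, hope:1, slow:1, often:1, cup:1, both:1, hour:1, table:1, week:1, train:1, cool:1
Hapax count = 12; type count = 18.
Ratio = 12 / 18 = 0.6667

0.6667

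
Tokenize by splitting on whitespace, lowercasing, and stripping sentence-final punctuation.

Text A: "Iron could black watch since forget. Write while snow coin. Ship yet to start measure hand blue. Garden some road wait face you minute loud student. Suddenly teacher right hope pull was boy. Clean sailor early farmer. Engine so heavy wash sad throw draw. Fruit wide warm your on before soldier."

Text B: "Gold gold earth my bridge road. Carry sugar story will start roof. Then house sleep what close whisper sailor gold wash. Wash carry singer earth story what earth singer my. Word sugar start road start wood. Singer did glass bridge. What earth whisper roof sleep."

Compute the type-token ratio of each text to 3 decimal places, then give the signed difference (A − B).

0.467

TTR(A) = 51/51 = 1.000
TTR(B) = 24/45 = 0.533
Difference = 1.000 − 0.533 = 0.467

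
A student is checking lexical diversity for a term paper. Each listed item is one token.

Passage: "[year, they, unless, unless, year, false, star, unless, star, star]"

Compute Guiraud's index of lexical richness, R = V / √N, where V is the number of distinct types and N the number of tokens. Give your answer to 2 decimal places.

N = 10, V = 5.
√N = 3.162278
R = 5 / 3.162278 = 1.58

1.58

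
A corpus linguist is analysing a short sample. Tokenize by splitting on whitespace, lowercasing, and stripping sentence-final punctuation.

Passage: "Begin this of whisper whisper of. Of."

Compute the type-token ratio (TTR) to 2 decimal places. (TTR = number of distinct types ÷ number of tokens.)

0.57

N = 7 tokens, V = 4 types.
TTR = V / N = 4 / 7 = 0.57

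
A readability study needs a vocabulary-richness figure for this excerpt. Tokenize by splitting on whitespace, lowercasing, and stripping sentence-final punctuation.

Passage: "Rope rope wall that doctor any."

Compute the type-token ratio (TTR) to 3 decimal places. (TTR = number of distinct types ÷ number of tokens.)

0.833

N = 6 tokens, V = 5 types.
TTR = V / N = 5 / 6 = 0.833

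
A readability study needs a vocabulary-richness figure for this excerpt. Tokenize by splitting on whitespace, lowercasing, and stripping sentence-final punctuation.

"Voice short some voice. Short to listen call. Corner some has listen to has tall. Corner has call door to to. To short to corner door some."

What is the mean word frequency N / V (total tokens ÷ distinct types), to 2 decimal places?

2.70

N = 27 tokens, V = 10 types.
Mean frequency = N / V = 27 / 10 = 2.70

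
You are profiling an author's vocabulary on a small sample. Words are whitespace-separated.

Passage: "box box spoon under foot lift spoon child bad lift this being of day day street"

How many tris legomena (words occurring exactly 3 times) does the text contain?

Frequencies: box:2, spoon:2, lift:2, day:2, under:1, foot:1, child:1, bad:1, this:1, being:1, of:1, street:1
Words with frequency 3: (none)

0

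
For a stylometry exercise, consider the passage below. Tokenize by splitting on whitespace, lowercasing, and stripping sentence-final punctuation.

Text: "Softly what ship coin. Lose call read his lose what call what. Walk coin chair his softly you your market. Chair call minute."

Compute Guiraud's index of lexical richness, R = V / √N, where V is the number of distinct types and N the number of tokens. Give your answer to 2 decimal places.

2.92

N = 23, V = 14.
√N = 4.795832
R = 14 / 4.795832 = 2.92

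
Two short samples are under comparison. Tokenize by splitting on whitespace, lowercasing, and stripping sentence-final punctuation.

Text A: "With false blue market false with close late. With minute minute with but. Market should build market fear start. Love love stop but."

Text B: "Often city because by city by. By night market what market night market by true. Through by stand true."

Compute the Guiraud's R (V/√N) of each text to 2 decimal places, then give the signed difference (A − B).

0.63

A: V=14, N=23, R=2.92
B: V=10, N=19, R=2.29
Difference = 2.92 − 2.29 = 0.63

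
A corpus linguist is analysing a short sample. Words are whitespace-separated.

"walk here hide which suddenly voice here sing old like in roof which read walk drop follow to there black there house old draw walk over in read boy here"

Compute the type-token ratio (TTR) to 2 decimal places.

0.70

N = 30 tokens, V = 21 types.
TTR = V / N = 21 / 30 = 0.70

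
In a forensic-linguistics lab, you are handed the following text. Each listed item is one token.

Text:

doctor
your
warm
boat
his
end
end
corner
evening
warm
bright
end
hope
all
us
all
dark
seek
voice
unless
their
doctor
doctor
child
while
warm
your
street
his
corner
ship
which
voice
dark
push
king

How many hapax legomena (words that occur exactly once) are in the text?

15

Frequencies: doctor:3, warm:3, end:3, your:2, his:2, corner:2, all:2, dark:2, voice:2, boat:1, evening:1, bright:1, hope:1, us:1, seek:1, unless:1, their:1, child:1, while:1, street:1, … (4 more, each freq 1)
Hapax (freq=1): boat, bright, child, evening, hope, king, push, seek, ship, street, their, unless, us, which, while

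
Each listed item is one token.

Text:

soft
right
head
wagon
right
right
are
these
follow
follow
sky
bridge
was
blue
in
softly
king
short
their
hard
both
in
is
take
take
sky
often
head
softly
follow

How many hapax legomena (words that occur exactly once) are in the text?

14

Frequencies: right:3, follow:3, head:2, sky:2, in:2, softly:2, take:2, soft:1, wagon:1, are:1, these:1, bridge:1, was:1, blue:1, king:1, short:1, their:1, hard:1, both:1, is:1, … (1 more, each freq 1)
Hapax (freq=1): are, blue, both, bridge, hard, is, king, often, short, soft, their, these, wagon, was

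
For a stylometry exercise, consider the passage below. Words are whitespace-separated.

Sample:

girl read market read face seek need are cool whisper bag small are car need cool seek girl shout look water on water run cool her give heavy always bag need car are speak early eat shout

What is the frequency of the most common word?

3

Frequencies: need:3, are:3, cool:3, girl:2, read:2, seek:2, bag:2, car:2, shout:2, water:2, market:1, face:1, whisper:1, small:1, look:1, on:1, run:1, her:1, give:1, heavy:1, … (4 more, each freq 1)
Most common: 'need' with frequency 3.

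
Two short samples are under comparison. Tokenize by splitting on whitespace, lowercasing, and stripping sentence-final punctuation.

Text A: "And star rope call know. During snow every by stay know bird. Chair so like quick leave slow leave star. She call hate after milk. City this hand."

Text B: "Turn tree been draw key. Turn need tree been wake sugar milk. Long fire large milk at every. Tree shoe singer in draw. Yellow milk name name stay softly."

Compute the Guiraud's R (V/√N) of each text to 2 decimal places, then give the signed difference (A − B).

A: V=24, N=28, R=4.54
B: V=21, N=29, R=3.90
Difference = 4.54 − 3.90 = 0.64

0.64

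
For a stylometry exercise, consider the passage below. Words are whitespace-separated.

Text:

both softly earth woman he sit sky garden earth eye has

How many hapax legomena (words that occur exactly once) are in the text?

9

Frequencies: earth:2, both:1, softly:1, woman:1, he:1, sit:1, sky:1, garden:1, eye:1, has:1
Hapax (freq=1): both, eye, garden, has, he, sit, sky, softly, woman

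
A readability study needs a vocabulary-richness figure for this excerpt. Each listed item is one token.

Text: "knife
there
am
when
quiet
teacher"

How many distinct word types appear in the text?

6

Distinct types: {am, knife, quiet, teacher, there, when}
V = 6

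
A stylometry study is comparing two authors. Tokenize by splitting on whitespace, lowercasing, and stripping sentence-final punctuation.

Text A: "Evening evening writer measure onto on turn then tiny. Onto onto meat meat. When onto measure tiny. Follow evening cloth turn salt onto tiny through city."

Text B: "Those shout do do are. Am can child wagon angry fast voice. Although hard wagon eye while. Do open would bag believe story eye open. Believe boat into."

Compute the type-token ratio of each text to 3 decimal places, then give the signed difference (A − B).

-0.209

TTR(A) = 15/26 = 0.577
TTR(B) = 22/28 = 0.786
Difference = 0.577 − 0.786 = -0.209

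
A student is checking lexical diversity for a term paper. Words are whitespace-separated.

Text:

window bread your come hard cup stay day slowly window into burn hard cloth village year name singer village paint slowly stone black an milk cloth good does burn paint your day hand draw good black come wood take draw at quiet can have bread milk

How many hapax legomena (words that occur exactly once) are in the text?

16

Frequencies: window:2, bread:2, your:2, come:2, hard:2, day:2, slowly:2, burn:2, cloth:2, village:2, paint:2, black:2, milk:2, good:2, draw:2, cup:1, stay:1, into:1, year:1, name:1, … (11 more, each freq 1)
Hapax (freq=1): an, at, can, cup, does, hand, have, into, name, quiet, singer, stay, stone, take, wood, year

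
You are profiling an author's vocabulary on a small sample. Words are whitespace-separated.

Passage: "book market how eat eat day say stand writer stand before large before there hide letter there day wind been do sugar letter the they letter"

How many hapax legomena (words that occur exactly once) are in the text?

Frequencies: letter:3, eat:2, day:2, stand:2, before:2, there:2, book:1, market:1, how:1, say:1, writer:1, large:1, hide:1, wind:1, been:1, do:1, sugar:1, the:1, they:1
Hapax (freq=1): been, book, do, hide, how, large, market, say, sugar, the, they, wind, writer

13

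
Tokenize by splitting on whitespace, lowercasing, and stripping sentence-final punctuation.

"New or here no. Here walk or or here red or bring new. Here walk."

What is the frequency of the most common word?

4

Frequencies: or:4, here:4, new:2, walk:2, no:1, red:1, bring:1
Most common: 'or' with frequency 4.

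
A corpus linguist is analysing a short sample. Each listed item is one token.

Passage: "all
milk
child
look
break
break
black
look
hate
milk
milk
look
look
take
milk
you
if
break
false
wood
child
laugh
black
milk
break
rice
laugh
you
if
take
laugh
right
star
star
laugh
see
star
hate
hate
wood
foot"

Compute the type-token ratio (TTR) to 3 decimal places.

N = 41 tokens, V = 18 types.
TTR = V / N = 18 / 41 = 0.439

0.439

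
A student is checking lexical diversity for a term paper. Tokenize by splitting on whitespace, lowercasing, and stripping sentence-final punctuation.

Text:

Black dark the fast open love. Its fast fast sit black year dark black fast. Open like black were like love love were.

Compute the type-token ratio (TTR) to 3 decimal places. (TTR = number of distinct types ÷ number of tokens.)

N = 23 tokens, V = 11 types.
TTR = V / N = 11 / 23 = 0.478

0.478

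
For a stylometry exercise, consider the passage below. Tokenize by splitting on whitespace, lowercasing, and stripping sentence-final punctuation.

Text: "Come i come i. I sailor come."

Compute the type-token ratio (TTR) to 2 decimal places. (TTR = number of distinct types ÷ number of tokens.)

N = 7 tokens, V = 3 types.
TTR = V / N = 3 / 7 = 0.43

0.43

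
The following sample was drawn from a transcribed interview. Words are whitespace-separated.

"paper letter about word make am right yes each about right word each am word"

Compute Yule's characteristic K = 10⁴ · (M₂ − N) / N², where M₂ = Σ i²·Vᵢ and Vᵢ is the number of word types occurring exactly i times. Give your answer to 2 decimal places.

622.22

Frequencies: word:3, about:2, am:2, right:2, each:2, paper:1, letter:1, make:1, yes:1
N = 15. Frequency spectrum: V_1=4, V_2=4, V_3=1
M₂ = 1²·4 + 2²·4 + 3²·1 = 29
K = 10000 × (29 − 15) / 15² = 622.22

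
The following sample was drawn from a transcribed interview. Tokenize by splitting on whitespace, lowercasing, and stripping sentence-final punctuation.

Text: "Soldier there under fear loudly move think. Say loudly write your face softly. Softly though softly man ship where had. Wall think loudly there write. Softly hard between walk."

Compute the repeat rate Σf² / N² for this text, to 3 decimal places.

0.063

Frequencies: softly:4, loudly:3, there:2, think:2, write:2, soldier:1, under:1, fear:1, move:1, say:1, your:1, face:1, though:1, man:1, ship:1, where:1, had:1, wall:1, hard:1, between:1, … (1 more, each freq 1)
Σf² = 53; N² = 841
Repeat rate = 53 / 841 = 0.063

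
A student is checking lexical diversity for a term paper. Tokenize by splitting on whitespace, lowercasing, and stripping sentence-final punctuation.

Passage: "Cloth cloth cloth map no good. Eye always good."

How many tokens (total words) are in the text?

9

Tokens: cloth, cloth, cloth, map, no, good, eye, always, good
N = 9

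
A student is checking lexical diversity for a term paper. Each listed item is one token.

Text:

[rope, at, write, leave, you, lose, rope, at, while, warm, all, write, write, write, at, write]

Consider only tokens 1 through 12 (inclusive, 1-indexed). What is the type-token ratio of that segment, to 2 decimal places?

0.75

Segment tokens 1–12: rope, at, write, leave, you, lose, rope, at, while, warm, all, write
Segment N = 12, segment V = 9.
TTR = 9 / 12 = 0.75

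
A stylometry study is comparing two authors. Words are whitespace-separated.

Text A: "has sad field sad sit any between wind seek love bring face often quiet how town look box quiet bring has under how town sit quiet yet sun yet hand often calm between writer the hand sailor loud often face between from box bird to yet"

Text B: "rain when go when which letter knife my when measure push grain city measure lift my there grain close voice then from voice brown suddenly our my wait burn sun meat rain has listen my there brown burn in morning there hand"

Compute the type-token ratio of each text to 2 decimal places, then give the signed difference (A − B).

-0.06

TTR(A) = 29/46 = 0.63
TTR(B) = 29/42 = 0.69
Difference = 0.63 − 0.69 = -0.06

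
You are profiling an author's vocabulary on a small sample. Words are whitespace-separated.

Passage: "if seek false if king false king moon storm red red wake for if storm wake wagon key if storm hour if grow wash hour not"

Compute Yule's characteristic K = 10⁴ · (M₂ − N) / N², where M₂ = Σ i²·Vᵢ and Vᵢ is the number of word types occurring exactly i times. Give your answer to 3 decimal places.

532.544

Frequencies: if:5, storm:3, false:2, king:2, red:2, wake:2, hour:2, seek:1, moon:1, for:1, wagon:1, key:1, grow:1, wash:1, not:1
N = 26. Frequency spectrum: V_1=8, V_2=5, V_3=1, V_5=1
M₂ = 1²·8 + 2²·5 + 3²·1 + 5²·1 = 62
K = 10000 × (62 − 26) / 26² = 532.544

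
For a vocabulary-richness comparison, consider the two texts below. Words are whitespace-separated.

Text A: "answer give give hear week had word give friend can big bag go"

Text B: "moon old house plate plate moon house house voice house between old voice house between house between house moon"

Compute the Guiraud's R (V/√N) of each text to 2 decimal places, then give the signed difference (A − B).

1.67

A: V=11, N=13, R=3.05
B: V=6, N=19, R=1.38
Difference = 3.05 − 1.38 = 1.67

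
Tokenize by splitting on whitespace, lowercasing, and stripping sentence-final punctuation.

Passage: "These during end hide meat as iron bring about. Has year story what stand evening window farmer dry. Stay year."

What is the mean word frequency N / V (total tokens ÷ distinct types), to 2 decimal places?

N = 20 tokens, V = 19 types.
Mean frequency = N / V = 20 / 19 = 1.05

1.05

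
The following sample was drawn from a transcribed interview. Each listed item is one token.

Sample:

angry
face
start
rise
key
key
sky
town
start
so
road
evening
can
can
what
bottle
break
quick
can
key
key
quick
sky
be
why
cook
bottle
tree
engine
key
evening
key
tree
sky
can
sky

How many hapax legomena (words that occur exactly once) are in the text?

12

Frequencies: key:6, sky:4, can:4, start:2, evening:2, bottle:2, quick:2, tree:2, angry:1, face:1, rise:1, town:1, so:1, road:1, what:1, break:1, be:1, why:1, cook:1, engine:1
Hapax (freq=1): angry, be, break, cook, engine, face, rise, road, so, town, what, why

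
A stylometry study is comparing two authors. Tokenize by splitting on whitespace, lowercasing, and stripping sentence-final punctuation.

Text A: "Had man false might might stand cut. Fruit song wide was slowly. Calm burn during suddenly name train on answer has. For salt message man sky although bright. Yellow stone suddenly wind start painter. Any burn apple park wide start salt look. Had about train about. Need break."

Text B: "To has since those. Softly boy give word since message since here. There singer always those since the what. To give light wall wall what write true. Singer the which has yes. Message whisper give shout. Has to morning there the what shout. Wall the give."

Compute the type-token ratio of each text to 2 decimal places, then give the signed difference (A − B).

0.27

TTR(A) = 38/48 = 0.79
TTR(B) = 24/46 = 0.52
Difference = 0.79 − 0.52 = 0.27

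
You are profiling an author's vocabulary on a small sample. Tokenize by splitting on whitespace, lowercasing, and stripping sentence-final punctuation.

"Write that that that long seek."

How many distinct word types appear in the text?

Distinct types: {long, seek, that, write}
V = 4

4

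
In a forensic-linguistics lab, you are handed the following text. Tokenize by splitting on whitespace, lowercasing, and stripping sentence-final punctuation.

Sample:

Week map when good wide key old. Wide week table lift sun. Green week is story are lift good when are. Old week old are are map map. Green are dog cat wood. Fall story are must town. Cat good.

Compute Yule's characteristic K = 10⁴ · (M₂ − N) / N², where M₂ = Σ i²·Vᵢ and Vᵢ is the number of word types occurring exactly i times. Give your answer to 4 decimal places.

Frequencies: are:6, week:4, map:3, good:3, old:3, when:2, wide:2, lift:2, green:2, story:2, cat:2, key:1, table:1, sun:1, is:1, dog:1, wood:1, fall:1, must:1, town:1
N = 40. Frequency spectrum: V_1=9, V_2=6, V_3=3, V_4=1, V_6=1
M₂ = 1²·9 + 2²·6 + 3²·3 + 4²·1 + 6²·1 = 112
K = 10000 × (112 − 40) / 40² = 450.0000

450.0000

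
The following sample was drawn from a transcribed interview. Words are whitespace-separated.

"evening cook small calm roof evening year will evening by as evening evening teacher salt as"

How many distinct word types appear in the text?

Distinct types: {as, by, calm, cook, evening, roof, salt, small, teacher, will, year}
V = 11

11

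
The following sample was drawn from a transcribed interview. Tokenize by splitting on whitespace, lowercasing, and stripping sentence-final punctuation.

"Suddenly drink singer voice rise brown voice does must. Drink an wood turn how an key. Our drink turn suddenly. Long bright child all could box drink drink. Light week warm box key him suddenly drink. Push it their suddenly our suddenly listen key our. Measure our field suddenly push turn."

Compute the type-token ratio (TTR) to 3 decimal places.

N = 51 tokens, V = 30 types.
TTR = V / N = 30 / 51 = 0.588

0.588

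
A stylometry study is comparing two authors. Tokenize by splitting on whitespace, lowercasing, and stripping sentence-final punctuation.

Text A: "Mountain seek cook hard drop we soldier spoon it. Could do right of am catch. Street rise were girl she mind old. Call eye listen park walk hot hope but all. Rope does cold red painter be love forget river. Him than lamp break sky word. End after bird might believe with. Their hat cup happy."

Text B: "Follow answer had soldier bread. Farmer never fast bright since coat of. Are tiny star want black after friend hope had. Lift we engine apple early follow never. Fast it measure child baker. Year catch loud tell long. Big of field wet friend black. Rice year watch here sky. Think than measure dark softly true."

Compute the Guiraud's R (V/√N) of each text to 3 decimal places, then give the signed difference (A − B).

A: V=56, N=56, R=7.483
B: V=46, N=55, R=6.203
Difference = 7.483 − 6.203 = 1.280

1.280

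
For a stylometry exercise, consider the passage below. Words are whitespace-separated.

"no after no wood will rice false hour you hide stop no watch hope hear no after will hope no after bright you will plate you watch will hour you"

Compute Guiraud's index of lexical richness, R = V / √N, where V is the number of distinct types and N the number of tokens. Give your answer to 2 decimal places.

N = 30, V = 15.
√N = 5.477226
R = 15 / 5.477226 = 2.74

2.74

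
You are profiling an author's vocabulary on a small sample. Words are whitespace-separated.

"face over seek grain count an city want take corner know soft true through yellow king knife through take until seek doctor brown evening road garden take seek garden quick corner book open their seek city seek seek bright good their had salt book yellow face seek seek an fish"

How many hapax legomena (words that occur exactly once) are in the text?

21

Frequencies: seek:8, take:3, face:2, an:2, city:2, corner:2, through:2, yellow:2, garden:2, book:2, their:2, over:1, grain:1, count:1, want:1, know:1, soft:1, true:1, king:1, knife:1, … (12 more, each freq 1)
Hapax (freq=1): bright, brown, count, doctor, evening, fish, good, grain, had, king, knife, know, open, over, quick, road, salt, soft, true, until, want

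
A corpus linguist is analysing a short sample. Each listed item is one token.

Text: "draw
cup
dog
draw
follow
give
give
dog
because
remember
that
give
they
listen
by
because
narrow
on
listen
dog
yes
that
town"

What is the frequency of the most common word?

Frequencies: dog:3, give:3, draw:2, because:2, that:2, listen:2, cup:1, follow:1, remember:1, they:1, by:1, narrow:1, on:1, yes:1, town:1
Most common: 'dog' with frequency 3.

3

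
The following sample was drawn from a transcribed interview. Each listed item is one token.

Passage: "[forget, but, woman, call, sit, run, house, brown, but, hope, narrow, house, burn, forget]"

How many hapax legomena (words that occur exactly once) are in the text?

Frequencies: forget:2, but:2, house:2, woman:1, call:1, sit:1, run:1, brown:1, hope:1, narrow:1, burn:1
Hapax (freq=1): brown, burn, call, hope, narrow, run, sit, woman

8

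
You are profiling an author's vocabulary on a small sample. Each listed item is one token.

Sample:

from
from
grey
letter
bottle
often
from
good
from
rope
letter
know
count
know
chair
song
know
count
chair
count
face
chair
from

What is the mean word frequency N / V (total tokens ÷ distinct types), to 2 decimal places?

N = 23 tokens, V = 12 types.
Mean frequency = N / V = 23 / 12 = 1.92

1.92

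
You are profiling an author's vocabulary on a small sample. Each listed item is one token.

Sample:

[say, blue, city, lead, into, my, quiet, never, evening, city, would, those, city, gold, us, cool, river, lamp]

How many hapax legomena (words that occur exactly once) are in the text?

15

Frequencies: city:3, say:1, blue:1, lead:1, into:1, my:1, quiet:1, never:1, evening:1, would:1, those:1, gold:1, us:1, cool:1, river:1, lamp:1
Hapax (freq=1): blue, cool, evening, gold, into, lamp, lead, my, never, quiet, river, say, those, us, would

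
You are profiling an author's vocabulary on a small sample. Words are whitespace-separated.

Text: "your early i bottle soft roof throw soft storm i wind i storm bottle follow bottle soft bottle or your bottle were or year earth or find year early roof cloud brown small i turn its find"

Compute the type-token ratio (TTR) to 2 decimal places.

N = 37 tokens, V = 20 types.
TTR = V / N = 20 / 37 = 0.54

0.54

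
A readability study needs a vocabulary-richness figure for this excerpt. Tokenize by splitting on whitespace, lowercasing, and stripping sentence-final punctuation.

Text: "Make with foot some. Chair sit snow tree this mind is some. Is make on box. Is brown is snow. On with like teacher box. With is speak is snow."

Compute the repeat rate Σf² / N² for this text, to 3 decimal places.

0.089

Frequencies: is:6, with:3, snow:3, make:2, some:2, on:2, box:2, foot:1, chair:1, sit:1, tree:1, this:1, mind:1, brown:1, like:1, teacher:1, speak:1
Σf² = 80; N² = 900
Repeat rate = 80 / 900 = 0.089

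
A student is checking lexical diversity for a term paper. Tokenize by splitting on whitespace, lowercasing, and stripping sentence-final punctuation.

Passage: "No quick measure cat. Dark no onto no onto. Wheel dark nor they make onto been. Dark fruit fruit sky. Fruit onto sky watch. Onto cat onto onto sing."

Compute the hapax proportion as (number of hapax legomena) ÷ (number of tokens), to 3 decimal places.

Frequencies: onto:7, no:3, dark:3, fruit:3, cat:2, sky:2, quick:1, measure:1, wheel:1, nor:1, they:1, make:1, been:1, watch:1, sing:1
Hapax count = 9; token count = 29.
Ratio = 9 / 29 = 0.310

0.310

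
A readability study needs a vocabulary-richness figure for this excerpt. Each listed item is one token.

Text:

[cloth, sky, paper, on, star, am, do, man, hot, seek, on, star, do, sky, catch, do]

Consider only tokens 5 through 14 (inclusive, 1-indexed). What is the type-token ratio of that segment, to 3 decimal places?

Segment tokens 5–14: star, am, do, man, hot, seek, on, star, do, sky
Segment N = 10, segment V = 8.
TTR = 8 / 10 = 0.800

0.800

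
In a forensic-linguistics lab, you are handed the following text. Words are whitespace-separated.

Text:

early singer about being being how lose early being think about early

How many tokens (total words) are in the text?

Tokens: early, singer, about, being, being, how, lose, early, being, think, about, early
N = 12

12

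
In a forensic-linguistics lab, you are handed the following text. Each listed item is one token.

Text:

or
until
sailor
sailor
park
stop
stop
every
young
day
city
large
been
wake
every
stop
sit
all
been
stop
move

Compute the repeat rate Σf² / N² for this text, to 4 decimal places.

Frequencies: stop:4, sailor:2, every:2, been:2, or:1, until:1, park:1, young:1, day:1, city:1, large:1, wake:1, sit:1, all:1, move:1
Σf² = 39; N² = 441
Repeat rate = 39 / 441 = 0.0884

0.0884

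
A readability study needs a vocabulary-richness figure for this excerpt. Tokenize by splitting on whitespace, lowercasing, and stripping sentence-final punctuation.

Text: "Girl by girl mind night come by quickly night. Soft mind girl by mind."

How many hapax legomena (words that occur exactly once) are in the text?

Frequencies: girl:3, by:3, mind:3, night:2, come:1, quickly:1, soft:1
Hapax (freq=1): come, quickly, soft

3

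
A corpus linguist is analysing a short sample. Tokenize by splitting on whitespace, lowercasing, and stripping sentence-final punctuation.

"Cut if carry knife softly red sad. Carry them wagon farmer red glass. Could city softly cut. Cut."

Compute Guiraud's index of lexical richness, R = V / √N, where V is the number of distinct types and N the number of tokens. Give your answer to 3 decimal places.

3.064

N = 18, V = 13.
√N = 4.242641
R = 13 / 4.242641 = 3.064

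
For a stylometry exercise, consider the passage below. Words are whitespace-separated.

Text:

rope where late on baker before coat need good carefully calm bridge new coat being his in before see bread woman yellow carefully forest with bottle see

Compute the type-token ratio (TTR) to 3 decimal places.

0.852

N = 27 tokens, V = 23 types.
TTR = V / N = 23 / 27 = 0.852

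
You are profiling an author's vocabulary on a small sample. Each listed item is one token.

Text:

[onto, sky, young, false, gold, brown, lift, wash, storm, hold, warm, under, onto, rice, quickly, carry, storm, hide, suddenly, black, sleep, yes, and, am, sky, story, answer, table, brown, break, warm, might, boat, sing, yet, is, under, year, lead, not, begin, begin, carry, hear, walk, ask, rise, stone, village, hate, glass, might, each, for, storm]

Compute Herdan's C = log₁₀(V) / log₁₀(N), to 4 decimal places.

0.9499

N = 55, V = 45.
log₁₀(V) = 1.653213, log₁₀(N) = 1.740363
C = 1.653213 / 1.740363 = 0.9499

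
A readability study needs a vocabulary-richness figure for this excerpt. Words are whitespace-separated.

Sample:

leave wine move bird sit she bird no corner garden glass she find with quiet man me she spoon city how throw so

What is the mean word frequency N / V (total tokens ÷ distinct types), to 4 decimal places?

N = 23 tokens, V = 20 types.
Mean frequency = N / V = 23 / 20 = 1.1500

1.1500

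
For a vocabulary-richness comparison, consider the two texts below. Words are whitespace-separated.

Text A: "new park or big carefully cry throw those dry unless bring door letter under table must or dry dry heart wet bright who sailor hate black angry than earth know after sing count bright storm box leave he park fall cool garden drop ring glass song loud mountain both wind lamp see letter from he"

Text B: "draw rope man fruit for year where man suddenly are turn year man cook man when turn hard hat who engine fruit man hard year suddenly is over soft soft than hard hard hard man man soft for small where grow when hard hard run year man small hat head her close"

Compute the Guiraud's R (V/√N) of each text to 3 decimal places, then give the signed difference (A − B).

2.866

A: V=48, N=55, R=6.472
B: V=26, N=52, R=3.606
Difference = 6.472 − 3.606 = 2.866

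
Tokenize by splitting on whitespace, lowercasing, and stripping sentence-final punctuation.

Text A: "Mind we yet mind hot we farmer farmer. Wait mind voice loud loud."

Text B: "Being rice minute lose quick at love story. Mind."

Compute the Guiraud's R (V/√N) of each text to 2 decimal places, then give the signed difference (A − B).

-0.78

A: V=8, N=13, R=2.22
B: V=9, N=9, R=3.00
Difference = 2.22 − 3.00 = -0.78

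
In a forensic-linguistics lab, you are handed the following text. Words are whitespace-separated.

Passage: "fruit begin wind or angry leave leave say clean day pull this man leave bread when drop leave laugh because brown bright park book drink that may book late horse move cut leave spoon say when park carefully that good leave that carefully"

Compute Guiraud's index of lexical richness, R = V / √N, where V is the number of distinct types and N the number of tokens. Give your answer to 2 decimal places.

4.73

N = 43, V = 31.
√N = 6.557439
R = 31 / 6.557439 = 4.73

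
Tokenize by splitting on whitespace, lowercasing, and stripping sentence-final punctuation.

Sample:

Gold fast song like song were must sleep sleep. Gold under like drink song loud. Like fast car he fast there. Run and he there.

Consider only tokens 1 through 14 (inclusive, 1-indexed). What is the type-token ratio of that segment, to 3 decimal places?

Segment tokens 1–14: gold, fast, song, like, song, were, must, sleep, sleep, gold, under, like, drink, song
Segment N = 14, segment V = 9.
TTR = 9 / 14 = 0.643

0.643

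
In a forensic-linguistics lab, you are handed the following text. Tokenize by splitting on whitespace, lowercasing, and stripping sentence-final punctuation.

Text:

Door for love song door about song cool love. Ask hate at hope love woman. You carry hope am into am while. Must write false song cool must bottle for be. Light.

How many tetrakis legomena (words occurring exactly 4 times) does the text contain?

Frequencies: love:3, song:3, door:2, for:2, cool:2, hope:2, am:2, must:2, about:1, ask:1, hate:1, at:1, woman:1, you:1, carry:1, into:1, while:1, write:1, false:1, bottle:1, … (2 more, each freq 1)
Words with frequency 4: (none)

0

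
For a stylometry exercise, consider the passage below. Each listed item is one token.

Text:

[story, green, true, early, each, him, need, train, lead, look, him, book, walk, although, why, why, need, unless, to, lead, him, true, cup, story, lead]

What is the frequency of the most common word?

3

Frequencies: him:3, lead:3, story:2, true:2, need:2, why:2, green:1, early:1, each:1, train:1, look:1, book:1, walk:1, although:1, unless:1, to:1, cup:1
Most common: 'him' with frequency 3.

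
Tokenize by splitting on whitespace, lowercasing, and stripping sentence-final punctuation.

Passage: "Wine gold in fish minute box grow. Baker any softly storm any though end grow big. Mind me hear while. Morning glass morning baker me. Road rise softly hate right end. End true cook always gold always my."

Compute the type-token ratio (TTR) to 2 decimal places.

N = 38 tokens, V = 28 types.
TTR = V / N = 28 / 38 = 0.74

0.74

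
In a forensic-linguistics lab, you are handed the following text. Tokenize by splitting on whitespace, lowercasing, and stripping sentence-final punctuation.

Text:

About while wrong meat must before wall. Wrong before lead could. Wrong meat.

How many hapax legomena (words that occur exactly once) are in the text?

Frequencies: wrong:3, meat:2, before:2, about:1, while:1, must:1, wall:1, lead:1, could:1
Hapax (freq=1): about, could, lead, must, wall, while

6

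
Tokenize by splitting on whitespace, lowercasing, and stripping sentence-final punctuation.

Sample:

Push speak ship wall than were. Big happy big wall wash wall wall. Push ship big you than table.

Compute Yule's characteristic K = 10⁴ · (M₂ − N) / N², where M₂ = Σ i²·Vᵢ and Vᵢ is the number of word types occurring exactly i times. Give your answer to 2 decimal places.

664.82

Frequencies: wall:4, big:3, push:2, ship:2, than:2, speak:1, were:1, happy:1, wash:1, you:1, table:1
N = 19. Frequency spectrum: V_1=6, V_2=3, V_3=1, V_4=1
M₂ = 1²·6 + 2²·3 + 3²·1 + 4²·1 = 43
K = 10000 × (43 − 19) / 19² = 664.82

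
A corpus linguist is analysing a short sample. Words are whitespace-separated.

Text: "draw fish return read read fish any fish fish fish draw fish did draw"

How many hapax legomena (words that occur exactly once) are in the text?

Frequencies: fish:6, draw:3, read:2, return:1, any:1, did:1
Hapax (freq=1): any, did, return

3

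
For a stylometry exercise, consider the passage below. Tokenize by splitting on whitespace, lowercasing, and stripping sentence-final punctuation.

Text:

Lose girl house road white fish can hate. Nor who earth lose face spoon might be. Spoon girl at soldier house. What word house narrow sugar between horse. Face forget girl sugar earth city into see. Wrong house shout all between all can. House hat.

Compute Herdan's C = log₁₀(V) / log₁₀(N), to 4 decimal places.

N = 45, V = 31.
log₁₀(V) = 1.491362, log₁₀(N) = 1.653213
C = 1.491362 / 1.653213 = 0.9021

0.9021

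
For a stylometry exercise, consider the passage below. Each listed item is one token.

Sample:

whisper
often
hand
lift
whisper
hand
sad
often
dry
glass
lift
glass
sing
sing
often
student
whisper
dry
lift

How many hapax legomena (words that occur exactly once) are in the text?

Frequencies: whisper:3, often:3, lift:3, hand:2, dry:2, glass:2, sing:2, sad:1, student:1
Hapax (freq=1): sad, student

2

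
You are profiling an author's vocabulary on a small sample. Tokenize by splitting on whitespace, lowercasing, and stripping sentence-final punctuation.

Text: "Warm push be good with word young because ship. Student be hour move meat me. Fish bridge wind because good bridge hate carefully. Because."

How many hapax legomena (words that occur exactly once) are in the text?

15

Frequencies: because:3, be:2, good:2, bridge:2, warm:1, push:1, with:1, word:1, young:1, ship:1, student:1, hour:1, move:1, meat:1, me:1, fish:1, wind:1, hate:1, carefully:1
Hapax (freq=1): carefully, fish, hate, hour, me, meat, move, push, ship, student, warm, wind, with, word, young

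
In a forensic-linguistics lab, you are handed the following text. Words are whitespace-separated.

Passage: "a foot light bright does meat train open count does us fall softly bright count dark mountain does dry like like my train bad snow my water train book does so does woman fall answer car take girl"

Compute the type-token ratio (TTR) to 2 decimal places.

0.71

N = 38 tokens, V = 27 types.
TTR = V / N = 27 / 38 = 0.71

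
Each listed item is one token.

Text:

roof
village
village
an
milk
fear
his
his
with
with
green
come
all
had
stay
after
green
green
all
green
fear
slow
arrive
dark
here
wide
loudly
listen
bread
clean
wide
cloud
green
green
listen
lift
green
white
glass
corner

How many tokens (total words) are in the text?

Tokens: roof, village, village, an, milk, fear, his, his, with, with, green, come, all, had, stay, after, green, green, all, green, fear, slow, arrive, dark, here, wide, loudly, listen, bread, clean, wide, cloud, green, green, listen, lift, green, white, glass, corner
N = 40

40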